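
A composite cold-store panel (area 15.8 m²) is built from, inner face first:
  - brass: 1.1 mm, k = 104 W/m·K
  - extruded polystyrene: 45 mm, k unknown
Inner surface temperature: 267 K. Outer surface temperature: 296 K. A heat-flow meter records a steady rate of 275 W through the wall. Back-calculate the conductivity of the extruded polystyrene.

k ≈ 0.027 W/(m·K)

Thermal resistances in series:
R_brass = L/(kA) = 0.0011/(104×15.8) = 6.694×10^-7 K/W
Sum of known resistances R_other = 6.694×10^-7 K/W
Total R = ΔT/Q = 29/275 = 0.1055 K/W
R_extruded polystyrene = R_total − R_other = 0.1055 K/W
k = L/(R·A) = 0.045/(0.1055×15.8)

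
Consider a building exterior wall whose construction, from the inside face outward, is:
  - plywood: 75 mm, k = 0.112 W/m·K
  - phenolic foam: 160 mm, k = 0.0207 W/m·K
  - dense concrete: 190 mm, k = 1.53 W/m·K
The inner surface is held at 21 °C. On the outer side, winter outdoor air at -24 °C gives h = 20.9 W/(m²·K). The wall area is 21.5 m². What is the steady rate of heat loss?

Treating each layer as a thermal resistance in series:
R_plywood = L/(kA) = 0.075/(0.112×21.5) = 0.03115 K/W
R_phenolic foam = L/(kA) = 0.16/(0.0207×21.5) = 0.3595 K/W
R_dense concrete = L/(kA) = 0.19/(1.53×21.5) = 0.005776 K/W
R_outer film = 1/(h_o·A) = 1/(20.9×21.5) = 0.002225 K/W
R_total = 0.3987 K/W
Q = ΔT / R_total = 45 / 0.3987

Q ≈ 113 W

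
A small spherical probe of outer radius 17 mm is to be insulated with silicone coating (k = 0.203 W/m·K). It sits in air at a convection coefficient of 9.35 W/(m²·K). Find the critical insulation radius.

r_cr ≈ 43.4 mm

For a sphere r_cr = 2k/h = 2×0.203/9.35
r_cr = 43.4 mm; since the bare radius (17 mm) is below r_cr, adding a thin layer of insulation will *increase* heat loss.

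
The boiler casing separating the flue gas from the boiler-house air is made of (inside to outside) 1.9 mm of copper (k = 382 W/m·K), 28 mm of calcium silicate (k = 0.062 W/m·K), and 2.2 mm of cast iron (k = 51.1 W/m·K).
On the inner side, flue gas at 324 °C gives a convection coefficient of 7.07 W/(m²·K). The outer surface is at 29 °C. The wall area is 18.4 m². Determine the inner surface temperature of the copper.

Thermal resistances in series:
R_inner film = 1/(h_i·A) = 1/(7.07×18.4) = 0.007687 K/W
R_copper = L/(kA) = 0.0019/(382×18.4) = 2.703×10^-7 K/W
R_calcium silicate = L/(kA) = 0.028/(0.062×18.4) = 0.02454 K/W
R_cast iron = L/(kA) = 0.0022/(51.1×18.4) = 2.34×10^-6 K/W
R_total = 0.03223 K/W;  Q = ΔT/R_total = 295/0.03223 = 9152 W
T_interface = T_inner − Q·ΣR(inner→interface) = 324 − 9150×0.007687

T ≈ 254 °C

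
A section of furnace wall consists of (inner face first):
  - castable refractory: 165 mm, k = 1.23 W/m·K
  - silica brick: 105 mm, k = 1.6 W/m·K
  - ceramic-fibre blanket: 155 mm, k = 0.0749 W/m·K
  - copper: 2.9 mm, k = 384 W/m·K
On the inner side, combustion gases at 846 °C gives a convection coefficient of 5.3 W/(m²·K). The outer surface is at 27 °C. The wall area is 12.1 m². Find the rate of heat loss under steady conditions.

Using the resistance-network approach (series):
R_inner film = 1/(h_i·A) = 1/(5.3×12.1) = 0.01559 K/W
R_castable refractory = L/(kA) = 0.165/(1.23×12.1) = 0.01109 K/W
R_silica brick = L/(kA) = 0.105/(1.6×12.1) = 0.005424 K/W
R_ceramic-fibre blanket = L/(kA) = 0.155/(0.0749×12.1) = 0.171 K/W
R_copper = L/(kA) = 0.0029/(384×12.1) = 6.241×10^-7 K/W
R_total = 0.2031 K/W
Q = ΔT / R_total = 819 / 0.2031

Q ≈ 4030 W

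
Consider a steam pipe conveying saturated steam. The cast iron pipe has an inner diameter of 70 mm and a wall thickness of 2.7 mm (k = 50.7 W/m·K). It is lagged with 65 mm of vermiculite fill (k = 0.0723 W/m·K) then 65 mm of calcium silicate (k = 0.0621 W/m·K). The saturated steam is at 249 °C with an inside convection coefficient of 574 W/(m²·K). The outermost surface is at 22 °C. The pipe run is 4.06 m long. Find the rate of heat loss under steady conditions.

Q ≈ 266 W

Radial resistances (cylindrical: R_cond = ln(r_o/r_i)/(2πkL), R_conv = 1/(h·2πrL)):
R_inner film = 1/(h_i·2πr₁L) = 1/(574×2π×0.035×4.06) = 0.001951 K/W
R_cast iron pipe wall = ln(37.7/35)/(2π×50.7×4.06) = 5.746×10^-5 K/W
R_vermiculite fill = ln(102.7/37.7)/(2π×0.0723×4.06) = 0.5434 K/W
R_calcium silicate = ln(167.7/102.7)/(2π×0.0621×4.06) = 0.3095 K/W
R_total = 0.8549 K/W
Q = ΔT/R_total = 227/0.8549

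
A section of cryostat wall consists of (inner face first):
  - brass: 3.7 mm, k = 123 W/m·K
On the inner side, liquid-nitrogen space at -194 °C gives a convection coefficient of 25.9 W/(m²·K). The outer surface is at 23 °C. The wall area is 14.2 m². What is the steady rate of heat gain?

Model the wall as resistances in series:
R_inner film = 1/(h_i·A) = 1/(25.9×14.2) = 0.002719 K/W
R_brass = L/(kA) = 0.0037/(123×14.2) = 2.118×10^-6 K/W
R_total = 0.002721 K/W
Q = ΔT / R_total = 217 / 0.002721

Q ≈ 79700 W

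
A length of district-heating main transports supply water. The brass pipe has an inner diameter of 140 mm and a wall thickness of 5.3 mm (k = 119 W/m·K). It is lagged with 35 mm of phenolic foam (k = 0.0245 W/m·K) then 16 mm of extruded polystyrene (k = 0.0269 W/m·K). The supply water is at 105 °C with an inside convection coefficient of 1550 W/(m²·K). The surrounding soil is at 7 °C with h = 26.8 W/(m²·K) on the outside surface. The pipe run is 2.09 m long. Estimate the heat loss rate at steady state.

Q ≈ 61.5 W

Per-layer cylindrical resistances, series-summed:
R_inner film = 1/(h_i·2πr₁L) = 1/(1550×2π×0.07×2.09) = 7.018×10^-4 K/W
R_brass pipe wall = ln(75.3/70)/(2π×119×2.09) = 4.67×10^-5 K/W
R_phenolic foam = ln(110.3/75.3)/(2π×0.0245×2.09) = 1.186 K/W
R_extruded polystyrene = ln(126.3/110.3)/(2π×0.0269×2.09) = 0.3835 K/W
R_outer film = 1/(h_o·2πr_oL) = 1/(26.8×2π×0.1263×2.09) = 0.0225 K/W
R_total = 1.593 K/W
Q = ΔT/R_total = 98/1.593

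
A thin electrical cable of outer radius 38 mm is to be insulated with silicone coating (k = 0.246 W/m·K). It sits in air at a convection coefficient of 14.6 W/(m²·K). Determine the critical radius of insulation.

r_cr ≈ 16.8 mm

For a cylinder r_cr = k/h = 0.246/14.6
r_cr = 16.8 mm; since the bare radius (38 mm) is above r_cr, any added insulation will reduce heat loss.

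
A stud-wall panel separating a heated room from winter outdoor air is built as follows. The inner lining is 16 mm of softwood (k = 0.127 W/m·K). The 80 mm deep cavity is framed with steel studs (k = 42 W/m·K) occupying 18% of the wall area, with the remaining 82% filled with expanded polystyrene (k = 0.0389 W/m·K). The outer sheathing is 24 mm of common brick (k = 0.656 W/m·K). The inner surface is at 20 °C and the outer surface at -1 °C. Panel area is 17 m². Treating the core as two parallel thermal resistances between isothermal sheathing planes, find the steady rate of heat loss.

Q ≈ 2060 W

Sheathing layers in series; stud and cavity paths in parallel between them.
R_inner = 0.016/(0.127×17) = 0.007411 K/W
R_stud  = 0.08/(42×0.18×17) = 6.225×10^-4 K/W
R_cav   = 0.08/(0.0389×0.82×17) = 0.1475 K/W
1/R_core = 1/R_stud + 1/R_cav → R_core = 6.199×10^-4 K/W
R_outer = 0.024/(0.656×17) = 0.002152 K/W
R_total = 0.01018 K/W
Q = ΔT/R_total = 21/0.01018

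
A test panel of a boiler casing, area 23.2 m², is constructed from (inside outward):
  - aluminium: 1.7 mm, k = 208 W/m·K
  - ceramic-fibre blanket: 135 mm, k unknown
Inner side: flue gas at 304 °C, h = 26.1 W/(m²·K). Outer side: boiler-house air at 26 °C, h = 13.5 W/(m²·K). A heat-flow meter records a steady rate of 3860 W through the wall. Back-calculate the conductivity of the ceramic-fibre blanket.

Treating each layer as a thermal resistance in series:
R_inner film = 1/(h_i·A) = 1/(26.1×23.2) = 0.001651 K/W
R_aluminium = L/(kA) = 0.0017/(208×23.2) = 3.523×10^-7 K/W
R_outer film = 1/(h_o·A) = 1/(13.5×23.2) = 0.003193 K/W
Sum of known resistances R_other = 0.004845 K/W
Total R = ΔT/Q = 278/3860 = 0.07202 K/W
R_ceramic-fibre blanket = R_total − R_other = 0.06718 K/W
k = L/(R·A) = 0.135/(0.06718×23.2)

k ≈ 0.0866 W/(m·K)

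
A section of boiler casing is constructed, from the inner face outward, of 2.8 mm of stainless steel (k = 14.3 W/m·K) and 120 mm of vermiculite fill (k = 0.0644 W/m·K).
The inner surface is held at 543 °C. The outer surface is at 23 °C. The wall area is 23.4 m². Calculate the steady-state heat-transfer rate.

Treating each layer as a thermal resistance in series:
R_stainless steel = L/(kA) = 0.0028/(14.3×23.4) = 8.368×10^-6 K/W
R_vermiculite fill = L/(kA) = 0.12/(0.0644×23.4) = 0.07963 K/W
R_total = 0.07964 K/W
Q = ΔT / R_total = 520 / 0.07964

Q ≈ 6530 W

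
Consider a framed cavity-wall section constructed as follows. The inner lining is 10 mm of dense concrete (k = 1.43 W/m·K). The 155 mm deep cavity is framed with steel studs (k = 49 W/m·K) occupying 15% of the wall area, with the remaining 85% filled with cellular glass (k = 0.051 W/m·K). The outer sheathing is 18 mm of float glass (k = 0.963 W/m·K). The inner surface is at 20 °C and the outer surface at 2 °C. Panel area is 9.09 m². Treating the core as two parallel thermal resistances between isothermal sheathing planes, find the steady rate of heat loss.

Q ≈ 3510 W

Sheathing layers in series; stud and cavity paths in parallel between them.
R_inner = 0.01/(1.43×9.09) = 7.693×10^-4 K/W
R_stud  = 0.155/(49×0.15×9.09) = 0.00232 K/W
R_cav   = 0.155/(0.051×0.85×9.09) = 0.3933 K/W
1/R_core = 1/R_stud + 1/R_cav → R_core = 0.002306 K/W
R_outer = 0.018/(0.963×9.09) = 0.002056 K/W
R_total = 0.005132 K/W
Q = ΔT/R_total = 18/0.005132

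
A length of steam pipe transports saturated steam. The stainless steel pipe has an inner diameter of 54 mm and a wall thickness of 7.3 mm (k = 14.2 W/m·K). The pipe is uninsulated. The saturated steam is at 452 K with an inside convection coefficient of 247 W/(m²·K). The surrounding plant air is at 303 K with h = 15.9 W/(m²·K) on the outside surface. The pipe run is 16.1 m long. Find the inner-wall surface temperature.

Treating each annulus and film as a series resistance:
R_inner film = 1/(h_i·2πr₁L) = 1/(247×2π×0.027×16.1) = 0.001482 K/W
R_stainless steel pipe wall = ln(34.3/27)/(2π×14.2×16.1) = 1.666×10^-4 K/W
R_outer film = 1/(h_o·2πr_oL) = 1/(15.9×2π×0.0343×16.1) = 0.01813 K/W
R_total = 0.01977 K/W
Q = ΔT/R_total = 149/0.01977
Q = 7530 W
T_interface = T_inner − Q·ΣR(inner→interface) = 452 − 7530×0.001482

T ≈ 441 K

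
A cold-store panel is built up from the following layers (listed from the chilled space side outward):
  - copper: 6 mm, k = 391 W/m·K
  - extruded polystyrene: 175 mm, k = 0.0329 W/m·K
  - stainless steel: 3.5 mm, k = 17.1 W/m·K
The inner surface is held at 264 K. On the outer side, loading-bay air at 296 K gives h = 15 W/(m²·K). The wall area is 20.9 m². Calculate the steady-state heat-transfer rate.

Q ≈ 124 W

Using the resistance-network approach (series):
R_copper = L/(kA) = 0.006/(391×20.9) = 7.342×10^-7 K/W
R_extruded polystyrene = L/(kA) = 0.175/(0.0329×20.9) = 0.2545 K/W
R_stainless steel = L/(kA) = 0.0035/(17.1×20.9) = 9.793×10^-6 K/W
R_outer film = 1/(h_o·A) = 1/(15×20.9) = 0.00319 K/W
R_total = 0.2577 K/W
Q = ΔT / R_total = 32 / 0.2577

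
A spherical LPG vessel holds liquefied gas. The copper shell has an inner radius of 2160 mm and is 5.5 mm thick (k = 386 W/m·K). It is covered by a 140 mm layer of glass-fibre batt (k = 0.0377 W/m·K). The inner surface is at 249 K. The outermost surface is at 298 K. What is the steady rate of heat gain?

Each spherical layer contributes R = (1/r_i − 1/r_o)/(4πk):
R_copper shell = (1/2.16 − 1/2.1655)/(4π×386) = 2.424×10^-7 K/W
R_glass-fibre batt = (1/2.1655 − 1/2.3055)/(4π×0.0377) = 0.05919 K/W
R_total = 0.05919 K/W
Q = ΔT/R_total = 49/0.05919

Q ≈ 828 W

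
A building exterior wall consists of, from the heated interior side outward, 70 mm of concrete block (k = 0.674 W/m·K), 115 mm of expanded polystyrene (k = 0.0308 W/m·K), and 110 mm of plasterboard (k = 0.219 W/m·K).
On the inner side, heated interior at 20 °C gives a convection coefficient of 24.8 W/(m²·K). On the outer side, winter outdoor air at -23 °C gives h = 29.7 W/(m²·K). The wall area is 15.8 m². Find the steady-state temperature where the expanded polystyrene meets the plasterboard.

Thermal resistances in series:
R_inner film = 1/(h_i·A) = 1/(24.8×15.8) = 0.002552 K/W
R_concrete block = L/(kA) = 0.07/(0.674×15.8) = 0.006573 K/W
R_expanded polystyrene = L/(kA) = 0.115/(0.0308×15.8) = 0.2363 K/W
R_plasterboard = L/(kA) = 0.11/(0.219×15.8) = 0.03179 K/W
R_outer film = 1/(h_o·A) = 1/(29.7×15.8) = 0.002131 K/W
R_total = 0.2794 K/W;  Q = ΔT/R_total = 43/0.2794 = 153.9 W
T_interface = T_inner − Q·ΣR(inner→interface) = 20 − 154×0.2454

T ≈ -17.8 °C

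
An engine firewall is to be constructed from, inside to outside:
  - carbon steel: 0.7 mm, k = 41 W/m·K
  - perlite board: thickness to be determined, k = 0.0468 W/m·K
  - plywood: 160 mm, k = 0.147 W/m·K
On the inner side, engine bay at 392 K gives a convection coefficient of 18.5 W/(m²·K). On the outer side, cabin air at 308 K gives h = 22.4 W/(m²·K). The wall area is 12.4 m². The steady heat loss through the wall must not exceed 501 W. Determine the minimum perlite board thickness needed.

Thermal resistances in series:
R_inner film = 1/(h_i·A) = 1/(18.5×12.4) = 0.004359 K/W
R_carbon steel = L/(kA) = 0.0007/(41×12.4) = 1.377×10^-6 K/W
R_plywood = L/(kA) = 0.16/(0.147×12.4) = 0.08778 K/W
R_outer film = 1/(h_o·A) = 1/(22.4×12.4) = 0.0036 K/W
Sum of the known resistances R_other = 0.09574 K/W
Required total resistance R_tot = ΔT/Q_allow = 84/501 = 0.1677 K/W
R_perlite board = R_tot − R_other = 0.07193 K/W
L = R·k·A = 0.07193×0.0468×12.4

L ≈ 41.7 mm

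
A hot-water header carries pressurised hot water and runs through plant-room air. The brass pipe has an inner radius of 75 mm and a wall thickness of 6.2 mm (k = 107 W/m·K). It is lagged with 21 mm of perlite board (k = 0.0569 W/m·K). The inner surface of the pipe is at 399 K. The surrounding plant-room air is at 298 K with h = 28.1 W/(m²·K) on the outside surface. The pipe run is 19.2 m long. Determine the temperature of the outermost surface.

T ≈ 306 K

For a radial system each layer contributes R = ln(r_out/r_in)/(2πkL); films add R = 1/(hA).
R_brass pipe wall = ln(81.2/75)/(2π×107×19.2) = 6.153×10^-6 K/W
R_perlite board = ln(102.2/81.2)/(2π×0.0569×19.2) = 0.03351 K/W
R_outer film = 1/(h_o·2πr_oL) = 1/(28.1×2π×0.1022×19.2) = 0.002886 K/W
R_total = 0.0364 K/W
Q = ΔT/R_total = 101/0.0364
Q = 2770 W
T_interface = T_inner − Q·ΣR(inner→interface) = 399 − 2770×0.03352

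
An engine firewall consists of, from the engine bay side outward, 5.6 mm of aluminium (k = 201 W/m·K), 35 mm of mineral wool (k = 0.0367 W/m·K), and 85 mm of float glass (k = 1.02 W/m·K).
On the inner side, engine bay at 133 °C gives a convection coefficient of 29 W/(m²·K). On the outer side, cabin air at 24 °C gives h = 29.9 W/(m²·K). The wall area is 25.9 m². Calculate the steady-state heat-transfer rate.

Using the resistance-network approach (series):
R_inner film = 1/(h_i·A) = 1/(29×25.9) = 0.001331 K/W
R_aluminium = L/(kA) = 0.0056/(201×25.9) = 1.076×10^-6 K/W
R_mineral wool = L/(kA) = 0.035/(0.0367×25.9) = 0.03682 K/W
R_float glass = L/(kA) = 0.085/(1.02×25.9) = 0.003218 K/W
R_outer film = 1/(h_o·A) = 1/(29.9×25.9) = 0.001291 K/W
R_total = 0.04266 K/W
Q = ΔT / R_total = 109 / 0.04266

Q ≈ 2550 W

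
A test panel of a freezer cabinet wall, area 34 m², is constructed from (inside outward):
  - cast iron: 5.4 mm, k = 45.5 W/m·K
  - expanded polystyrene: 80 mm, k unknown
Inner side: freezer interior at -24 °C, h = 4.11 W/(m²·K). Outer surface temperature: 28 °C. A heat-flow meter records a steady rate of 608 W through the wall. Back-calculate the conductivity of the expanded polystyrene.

k ≈ 0.03 W/(m·K)

Thermal resistances in series:
R_inner film = 1/(h_i·A) = 1/(4.11×34) = 0.007156 K/W
R_cast iron = L/(kA) = 0.0054/(45.5×34) = 3.491×10^-6 K/W
Sum of known resistances R_other = 0.00716 K/W
Total R = ΔT/Q = 52/608 = 0.08553 K/W
R_expanded polystyrene = R_total − R_other = 0.07837 K/W
k = L/(R·A) = 0.08/(0.07837×34)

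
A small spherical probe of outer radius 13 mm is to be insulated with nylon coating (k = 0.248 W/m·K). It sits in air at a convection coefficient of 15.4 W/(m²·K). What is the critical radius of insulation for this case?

For a sphere r_cr = 2k/h = 2×0.248/15.4
r_cr = 32.2 mm; since the bare radius (13 mm) is below r_cr, adding a thin layer of insulation will *increase* heat loss.

r_cr ≈ 32.2 mm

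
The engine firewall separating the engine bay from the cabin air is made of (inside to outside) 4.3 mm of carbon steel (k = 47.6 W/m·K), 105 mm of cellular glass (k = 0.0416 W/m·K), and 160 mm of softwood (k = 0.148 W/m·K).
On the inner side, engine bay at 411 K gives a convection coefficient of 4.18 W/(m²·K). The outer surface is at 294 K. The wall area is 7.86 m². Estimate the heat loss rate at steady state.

Q ≈ 239 W

Thermal resistances in series:
R_inner film = 1/(h_i·A) = 1/(4.18×7.86) = 0.03044 K/W
R_carbon steel = L/(kA) = 0.0043/(47.6×7.86) = 1.149×10^-5 K/W
R_cellular glass = L/(kA) = 0.105/(0.0416×7.86) = 0.3211 K/W
R_softwood = L/(kA) = 0.16/(0.148×7.86) = 0.1375 K/W
R_total = 0.4891 K/W
Q = ΔT / R_total = 117 / 0.4891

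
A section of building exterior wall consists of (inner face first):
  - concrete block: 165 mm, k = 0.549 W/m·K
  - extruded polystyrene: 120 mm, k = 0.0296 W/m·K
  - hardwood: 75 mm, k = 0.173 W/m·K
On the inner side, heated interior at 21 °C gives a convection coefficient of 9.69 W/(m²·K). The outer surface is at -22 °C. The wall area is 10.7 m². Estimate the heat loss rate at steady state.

Q ≈ 94.1 W

Series thermal resistances:
R_inner film = 1/(h_i·A) = 1/(9.69×10.7) = 0.009645 K/W
R_concrete block = L/(kA) = 0.165/(0.549×10.7) = 0.02809 K/W
R_extruded polystyrene = L/(kA) = 0.12/(0.0296×10.7) = 0.3789 K/W
R_hardwood = L/(kA) = 0.075/(0.173×10.7) = 0.04052 K/W
R_total = 0.4571 K/W
Q = ΔT / R_total = 43 / 0.4571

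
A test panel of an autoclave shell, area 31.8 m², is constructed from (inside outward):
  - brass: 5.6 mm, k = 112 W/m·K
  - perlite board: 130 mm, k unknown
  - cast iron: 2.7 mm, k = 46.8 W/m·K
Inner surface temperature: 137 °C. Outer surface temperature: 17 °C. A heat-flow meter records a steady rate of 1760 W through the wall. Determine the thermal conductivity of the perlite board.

Using the resistance-network approach (series):
R_brass = L/(kA) = 0.0056/(112×31.8) = 1.572×10^-6 K/W
R_cast iron = L/(kA) = 0.0027/(46.8×31.8) = 1.814×10^-6 K/W
Sum of known resistances R_other = 3.387×10^-6 K/W
Total R = ΔT/Q = 120/1760 = 0.06818 K/W
R_perlite board = R_total − R_other = 0.06818 K/W
k = L/(R·A) = 0.13/(0.06818×31.8)

k ≈ 0.06 W/(m·K)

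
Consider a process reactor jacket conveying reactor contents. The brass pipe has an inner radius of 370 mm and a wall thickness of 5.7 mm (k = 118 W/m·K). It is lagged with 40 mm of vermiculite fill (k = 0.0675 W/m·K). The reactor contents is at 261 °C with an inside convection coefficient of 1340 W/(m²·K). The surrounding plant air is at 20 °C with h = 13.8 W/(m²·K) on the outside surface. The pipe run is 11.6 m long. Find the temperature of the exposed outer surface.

For a radial system each layer contributes R = ln(r_out/r_in)/(2πkL); films add R = 1/(hA).
R_inner film = 1/(h_i·2πr₁L) = 1/(1340×2π×0.37×11.6) = 2.767×10^-5 K/W
R_brass pipe wall = ln(375.7/370)/(2π×118×11.6) = 1.778×10^-6 K/W
R_vermiculite fill = ln(415.7/375.7)/(2π×0.0675×11.6) = 0.02056 K/W
R_outer film = 1/(h_o·2πr_oL) = 1/(13.8×2π×0.4157×11.6) = 0.002392 K/W
R_total = 0.02299 K/W
Q = ΔT/R_total = 241/0.02299
Q = 10500 W
T_interface = T_inner − Q·ΣR(inner→interface) = 261 − 10500×0.02059

T ≈ 45.1 °C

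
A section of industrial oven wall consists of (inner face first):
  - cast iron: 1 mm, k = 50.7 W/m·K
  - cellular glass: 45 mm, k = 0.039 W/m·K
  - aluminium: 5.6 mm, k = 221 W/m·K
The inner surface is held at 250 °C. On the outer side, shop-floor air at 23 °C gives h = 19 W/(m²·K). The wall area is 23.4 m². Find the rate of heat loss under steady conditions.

Q ≈ 4400 W

Treating each layer as a thermal resistance in series:
R_cast iron = L/(kA) = 0.001/(50.7×23.4) = 8.429×10^-7 K/W
R_cellular glass = L/(kA) = 0.045/(0.039×23.4) = 0.04931 K/W
R_aluminium = L/(kA) = 0.0056/(221×23.4) = 1.083×10^-6 K/W
R_outer film = 1/(h_o·A) = 1/(19×23.4) = 0.002249 K/W
R_total = 0.05156 K/W
Q = ΔT / R_total = 227 / 0.05156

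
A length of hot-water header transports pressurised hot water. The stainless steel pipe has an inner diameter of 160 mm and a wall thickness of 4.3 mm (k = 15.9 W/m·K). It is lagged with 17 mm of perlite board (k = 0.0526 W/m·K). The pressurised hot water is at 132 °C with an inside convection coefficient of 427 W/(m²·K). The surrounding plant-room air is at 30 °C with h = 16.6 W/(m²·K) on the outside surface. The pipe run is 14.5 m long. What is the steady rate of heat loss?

Per-layer cylindrical resistances, series-summed:
R_inner film = 1/(h_i·2πr₁L) = 1/(427×2π×0.08×14.5) = 3.213×10^-4 K/W
R_stainless steel pipe wall = ln(84.3/80)/(2π×15.9×14.5) = 3.614×10^-5 K/W
R_perlite board = ln(101.3/84.3)/(2π×0.0526×14.5) = 0.03833 K/W
R_outer film = 1/(h_o·2πr_oL) = 1/(16.6×2π×0.1013×14.5) = 0.006527 K/W
R_total = 0.04522 K/W
Q = ΔT/R_total = 102/0.04522

Q ≈ 2260 W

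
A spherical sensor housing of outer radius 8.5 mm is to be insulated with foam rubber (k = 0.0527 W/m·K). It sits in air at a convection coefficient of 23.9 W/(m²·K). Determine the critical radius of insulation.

For a sphere r_cr = 2k/h = 2×0.0527/23.9
r_cr = 4.41 mm; since the bare radius (8.5 mm) is above r_cr, any added insulation will reduce heat loss.

r_cr ≈ 4.41 mm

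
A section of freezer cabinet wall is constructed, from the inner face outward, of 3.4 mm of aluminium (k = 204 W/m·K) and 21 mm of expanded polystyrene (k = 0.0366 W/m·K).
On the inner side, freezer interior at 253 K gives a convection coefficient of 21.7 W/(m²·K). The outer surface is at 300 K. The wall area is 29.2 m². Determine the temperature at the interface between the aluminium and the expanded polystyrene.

Thermal resistances in series:
R_inner film = 1/(h_i·A) = 1/(21.7×29.2) = 0.001578 K/W
R_aluminium = L/(kA) = 0.0034/(204×29.2) = 5.708×10^-7 K/W
R_expanded polystyrene = L/(kA) = 0.021/(0.0366×29.2) = 0.01965 K/W
R_total = 0.02123 K/W;  Q = ΔT/R_total = 47/0.02123 = 2214 W
T_interface = T_inner + Q·ΣR(inner→interface) = 253 + 2210×0.001579

T ≈ 256 K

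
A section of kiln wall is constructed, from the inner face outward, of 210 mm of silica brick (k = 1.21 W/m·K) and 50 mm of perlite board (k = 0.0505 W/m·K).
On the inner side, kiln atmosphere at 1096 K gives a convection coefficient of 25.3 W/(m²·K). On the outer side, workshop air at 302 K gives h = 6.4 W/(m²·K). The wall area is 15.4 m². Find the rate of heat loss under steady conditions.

Q ≈ 8990 W

Model the wall as resistances in series:
R_inner film = 1/(h_i·A) = 1/(25.3×15.4) = 0.002567 K/W
R_silica brick = L/(kA) = 0.21/(1.21×15.4) = 0.01127 K/W
R_perlite board = L/(kA) = 0.05/(0.0505×15.4) = 0.06429 K/W
R_outer film = 1/(h_o·A) = 1/(6.4×15.4) = 0.01015 K/W
R_total = 0.08827 K/W
Q = ΔT / R_total = 794 / 0.08827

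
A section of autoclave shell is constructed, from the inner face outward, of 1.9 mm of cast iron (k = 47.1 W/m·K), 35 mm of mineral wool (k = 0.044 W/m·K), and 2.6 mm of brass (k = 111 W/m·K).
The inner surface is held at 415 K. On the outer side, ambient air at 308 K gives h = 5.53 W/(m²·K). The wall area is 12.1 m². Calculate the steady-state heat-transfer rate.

Series thermal resistances:
R_cast iron = L/(kA) = 0.0019/(47.1×12.1) = 3.334×10^-6 K/W
R_mineral wool = L/(kA) = 0.035/(0.044×12.1) = 0.06574 K/W
R_brass = L/(kA) = 0.0026/(111×12.1) = 1.936×10^-6 K/W
R_outer film = 1/(h_o·A) = 1/(5.53×12.1) = 0.01494 K/W
R_total = 0.08069 K/W
Q = ΔT / R_total = 107 / 0.08069

Q ≈ 1330 W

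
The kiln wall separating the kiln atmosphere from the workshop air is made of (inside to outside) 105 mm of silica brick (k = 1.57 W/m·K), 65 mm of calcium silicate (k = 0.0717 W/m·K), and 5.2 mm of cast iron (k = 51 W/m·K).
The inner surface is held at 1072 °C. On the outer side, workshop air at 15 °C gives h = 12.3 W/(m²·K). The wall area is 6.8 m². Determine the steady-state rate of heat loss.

Q ≈ 6810 W

Treating each layer as a thermal resistance in series:
R_silica brick = L/(kA) = 0.105/(1.57×6.8) = 0.009835 K/W
R_calcium silicate = L/(kA) = 0.065/(0.0717×6.8) = 0.1333 K/W
R_cast iron = L/(kA) = 0.0052/(51×6.8) = 1.499×10^-5 K/W
R_outer film = 1/(h_o·A) = 1/(12.3×6.8) = 0.01196 K/W
R_total = 0.1551 K/W
Q = ΔT / R_total = 1057 / 0.1551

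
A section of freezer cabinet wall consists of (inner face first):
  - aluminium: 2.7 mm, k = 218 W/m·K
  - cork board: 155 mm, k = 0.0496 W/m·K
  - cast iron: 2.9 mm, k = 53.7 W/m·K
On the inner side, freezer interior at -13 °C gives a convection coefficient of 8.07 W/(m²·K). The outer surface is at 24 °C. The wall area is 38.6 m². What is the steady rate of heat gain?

Q ≈ 440 W

Using the resistance-network approach (series):
R_inner film = 1/(h_i·A) = 1/(8.07×38.6) = 0.00321 K/W
R_aluminium = L/(kA) = 0.0027/(218×38.6) = 3.209×10^-7 K/W
R_cork board = L/(kA) = 0.155/(0.0496×38.6) = 0.08096 K/W
R_cast iron = L/(kA) = 0.0029/(53.7×38.6) = 1.399×10^-6 K/W
R_total = 0.08417 K/W
Q = ΔT / R_total = 37 / 0.08417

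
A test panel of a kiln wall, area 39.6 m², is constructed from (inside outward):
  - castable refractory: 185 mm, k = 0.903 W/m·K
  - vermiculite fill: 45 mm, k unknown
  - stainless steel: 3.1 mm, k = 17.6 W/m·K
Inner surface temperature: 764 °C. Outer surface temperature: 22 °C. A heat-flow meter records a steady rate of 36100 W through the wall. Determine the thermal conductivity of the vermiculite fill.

Model the wall as resistances in series:
R_castable refractory = L/(kA) = 0.185/(0.903×39.6) = 0.005174 K/W
R_stainless steel = L/(kA) = 0.0031/(17.6×39.6) = 4.448×10^-6 K/W
Sum of known resistances R_other = 0.005178 K/W
Total R = ΔT/Q = 742/36100 = 0.02055 K/W
R_vermiculite fill = R_total − R_other = 0.01538 K/W
k = L/(R·A) = 0.045/(0.01538×39.6)

k ≈ 0.0739 W/(m·K)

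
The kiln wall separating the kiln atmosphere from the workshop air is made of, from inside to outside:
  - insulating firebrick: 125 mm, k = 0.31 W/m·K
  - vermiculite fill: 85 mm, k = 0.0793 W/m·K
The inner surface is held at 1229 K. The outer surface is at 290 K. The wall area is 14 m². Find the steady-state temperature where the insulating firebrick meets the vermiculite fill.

T ≈ 972 K

Using the resistance-network approach (series):
R_insulating firebrick = L/(kA) = 0.125/(0.31×14) = 0.0288 K/W
R_vermiculite fill = L/(kA) = 0.085/(0.0793×14) = 0.07656 K/W
R_total = 0.1054 K/W;  Q = ΔT/R_total = 939/0.1054 = 8912 W
T_interface = T_inner − Q·ΣR(inner→interface) = 1229 − 8910×0.0288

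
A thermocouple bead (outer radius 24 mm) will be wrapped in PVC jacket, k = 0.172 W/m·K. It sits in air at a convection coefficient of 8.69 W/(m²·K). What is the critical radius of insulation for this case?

r_cr ≈ 39.6 mm

For a sphere r_cr = 2k/h = 2×0.172/8.69
r_cr = 39.6 mm; since the bare radius (24 mm) is below r_cr, adding a thin layer of insulation will *increase* heat loss.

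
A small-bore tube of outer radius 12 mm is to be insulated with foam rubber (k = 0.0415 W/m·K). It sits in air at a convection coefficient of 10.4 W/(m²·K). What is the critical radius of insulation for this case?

For a cylinder r_cr = k/h = 0.0415/10.4
r_cr = 3.99 mm; since the bare radius (12 mm) is above r_cr, any added insulation will reduce heat loss.

r_cr ≈ 3.99 mm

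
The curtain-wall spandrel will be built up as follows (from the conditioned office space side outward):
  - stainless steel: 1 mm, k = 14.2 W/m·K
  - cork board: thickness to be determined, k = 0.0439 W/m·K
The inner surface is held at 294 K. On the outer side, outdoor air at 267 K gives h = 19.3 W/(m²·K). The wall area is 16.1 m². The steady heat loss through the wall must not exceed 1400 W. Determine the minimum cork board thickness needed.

Thermal resistances in series:
R_stainless steel = L/(kA) = 0.001/(14.2×16.1) = 4.374×10^-6 K/W
R_outer film = 1/(h_o·A) = 1/(19.3×16.1) = 0.003218 K/W
Sum of the known resistances R_other = 0.003223 K/W
Required total resistance R_tot = ΔT/Q_allow = 27/1400 = 0.01929 K/W
R_cork board = R_tot − R_other = 0.01606 K/W
L = R·k·A = 0.01606×0.0439×16.1

L ≈ 11.4 mm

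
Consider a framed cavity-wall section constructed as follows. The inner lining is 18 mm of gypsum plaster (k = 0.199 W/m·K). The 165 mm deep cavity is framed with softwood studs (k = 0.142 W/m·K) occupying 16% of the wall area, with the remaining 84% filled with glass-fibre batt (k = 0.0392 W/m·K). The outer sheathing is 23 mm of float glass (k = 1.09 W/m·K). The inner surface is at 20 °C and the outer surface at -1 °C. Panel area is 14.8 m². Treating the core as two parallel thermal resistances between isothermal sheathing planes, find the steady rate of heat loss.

Q ≈ 101 W

Sheathing layers in series; stud and cavity paths in parallel between them.
R_inner = 0.018/(0.199×14.8) = 0.006112 K/W
R_stud  = 0.165/(0.142×0.16×14.8) = 0.4907 K/W
R_cav   = 0.165/(0.0392×0.84×14.8) = 0.3386 K/W
1/R_core = 1/R_stud + 1/R_cav → R_core = 0.2003 K/W
R_outer = 0.023/(1.09×14.8) = 0.001426 K/W
R_total = 0.2079 K/W
Q = ΔT/R_total = 21/0.2079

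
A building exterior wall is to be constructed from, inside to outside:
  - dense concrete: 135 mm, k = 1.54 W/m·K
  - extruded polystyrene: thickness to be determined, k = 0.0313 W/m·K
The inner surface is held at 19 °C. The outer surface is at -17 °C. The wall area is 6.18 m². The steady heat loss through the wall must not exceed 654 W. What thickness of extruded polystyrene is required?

Using the resistance-network approach (series):
R_dense concrete = L/(kA) = 0.135/(1.54×6.18) = 0.01418 K/W
Sum of the known resistances R_other = 0.01418 K/W
Required total resistance R_tot = ΔT/Q_allow = 36/654 = 0.05505 K/W
R_extruded polystyrene = R_tot − R_other = 0.04086 K/W
L = R·k·A = 0.04086×0.0313×6.18

L ≈ 7.9 mm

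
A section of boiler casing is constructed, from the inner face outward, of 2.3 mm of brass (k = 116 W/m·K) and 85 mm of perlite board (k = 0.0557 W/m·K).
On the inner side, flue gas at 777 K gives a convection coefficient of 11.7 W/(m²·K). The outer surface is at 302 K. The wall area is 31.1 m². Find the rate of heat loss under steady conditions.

Series thermal resistances:
R_inner film = 1/(h_i·A) = 1/(11.7×31.1) = 0.002748 K/W
R_brass = L/(kA) = 0.0023/(116×31.1) = 6.375×10^-7 K/W
R_perlite board = L/(kA) = 0.085/(0.0557×31.1) = 0.04907 K/W
R_total = 0.05182 K/W
Q = ΔT / R_total = 475 / 0.05182

Q ≈ 9170 W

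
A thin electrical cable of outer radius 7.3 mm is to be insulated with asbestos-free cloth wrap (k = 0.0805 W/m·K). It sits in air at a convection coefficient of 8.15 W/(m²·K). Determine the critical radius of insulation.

For a cylinder r_cr = k/h = 0.0805/8.15
r_cr = 9.88 mm; since the bare radius (7.3 mm) is below r_cr, adding a thin layer of insulation will *increase* heat loss.

r_cr ≈ 9.88 mm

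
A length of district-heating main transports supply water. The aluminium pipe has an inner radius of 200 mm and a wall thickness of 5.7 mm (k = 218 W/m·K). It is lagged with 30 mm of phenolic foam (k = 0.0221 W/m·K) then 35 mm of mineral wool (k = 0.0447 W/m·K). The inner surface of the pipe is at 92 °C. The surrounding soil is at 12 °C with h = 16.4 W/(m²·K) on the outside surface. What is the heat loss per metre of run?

q′ ≈ 53 W/m

Radial resistances (cylindrical: R_cond = ln(r_o/r_i)/(2πkL), R_conv = 1/(h·2πrL)):
R_aluminium pipe wall = ln(205.7/200)/(2π×218×1) = 2.052×10^-5 K/W
R_phenolic foam = ln(235.7/205.7)/(2π×0.0221×1) = 0.9804 K/W
R_mineral wool = ln(270.7/235.7)/(2π×0.0447×1) = 0.493 K/W
R_outer film = 1/(h_o·2πr_oL) = 1/(16.4×2π×0.2707×1) = 0.03585 K/W
R_total = 1.509 K/W
Q = ΔT/R_total = 80/1.509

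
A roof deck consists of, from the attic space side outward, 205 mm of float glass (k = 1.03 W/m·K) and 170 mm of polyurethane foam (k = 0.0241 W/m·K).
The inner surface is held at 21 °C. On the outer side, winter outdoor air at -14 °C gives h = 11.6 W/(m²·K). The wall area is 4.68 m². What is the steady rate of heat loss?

Using the resistance-network approach (series):
R_float glass = L/(kA) = 0.205/(1.03×4.68) = 0.04253 K/W
R_polyurethane foam = L/(kA) = 0.17/(0.0241×4.68) = 1.507 K/W
R_outer film = 1/(h_o·A) = 1/(11.6×4.68) = 0.01842 K/W
R_total = 1.568 K/W
Q = ΔT / R_total = 35 / 1.568

Q ≈ 22.3 W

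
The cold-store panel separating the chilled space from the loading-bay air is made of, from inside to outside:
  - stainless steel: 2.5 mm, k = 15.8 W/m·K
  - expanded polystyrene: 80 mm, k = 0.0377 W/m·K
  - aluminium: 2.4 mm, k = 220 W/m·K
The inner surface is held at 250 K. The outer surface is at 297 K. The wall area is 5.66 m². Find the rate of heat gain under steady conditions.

Using the resistance-network approach (series):
R_stainless steel = L/(kA) = 0.0025/(15.8×5.66) = 2.796×10^-5 K/W
R_expanded polystyrene = L/(kA) = 0.08/(0.0377×5.66) = 0.3749 K/W
R_aluminium = L/(kA) = 0.0024/(220×5.66) = 1.927×10^-6 K/W
R_total = 0.3749 K/W
Q = ΔT / R_total = 47 / 0.3749

Q ≈ 125 W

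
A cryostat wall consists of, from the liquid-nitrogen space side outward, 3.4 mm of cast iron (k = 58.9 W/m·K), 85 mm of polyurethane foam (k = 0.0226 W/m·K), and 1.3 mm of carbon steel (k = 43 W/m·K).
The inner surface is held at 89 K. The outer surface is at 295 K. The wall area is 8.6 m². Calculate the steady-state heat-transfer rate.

Using the resistance-network approach (series):
R_cast iron = L/(kA) = 0.0034/(58.9×8.6) = 6.712×10^-6 K/W
R_polyurethane foam = L/(kA) = 0.085/(0.0226×8.6) = 0.4373 K/W
R_carbon steel = L/(kA) = 0.0013/(43×8.6) = 3.515×10^-6 K/W
R_total = 0.4373 K/W
Q = ΔT / R_total = 206 / 0.4373

Q ≈ 471 W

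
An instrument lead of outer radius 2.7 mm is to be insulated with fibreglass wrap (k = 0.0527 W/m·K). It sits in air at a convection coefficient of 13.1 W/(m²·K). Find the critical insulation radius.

r_cr ≈ 4.02 mm

For a cylinder r_cr = k/h = 0.0527/13.1
r_cr = 4.02 mm; since the bare radius (2.7 mm) is below r_cr, adding a thin layer of insulation will *increase* heat loss.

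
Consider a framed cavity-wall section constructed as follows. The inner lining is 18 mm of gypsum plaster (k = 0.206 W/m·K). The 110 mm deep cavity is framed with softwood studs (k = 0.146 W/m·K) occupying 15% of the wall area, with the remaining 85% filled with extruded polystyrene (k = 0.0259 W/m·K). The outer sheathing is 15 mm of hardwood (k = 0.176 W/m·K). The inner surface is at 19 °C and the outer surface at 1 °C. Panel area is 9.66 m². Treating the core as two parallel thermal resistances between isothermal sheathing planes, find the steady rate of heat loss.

Q ≈ 64.9 W

Sheathing layers in series; stud and cavity paths in parallel between them.
R_inner = 0.018/(0.206×9.66) = 0.009045 K/W
R_stud  = 0.11/(0.146×0.15×9.66) = 0.52 K/W
R_cav   = 0.11/(0.0259×0.85×9.66) = 0.5172 K/W
1/R_core = 1/R_stud + 1/R_cav → R_core = 0.2593 K/W
R_outer = 0.015/(0.176×9.66) = 0.008823 K/W
R_total = 0.2772 K/W
Q = ΔT/R_total = 18/0.2772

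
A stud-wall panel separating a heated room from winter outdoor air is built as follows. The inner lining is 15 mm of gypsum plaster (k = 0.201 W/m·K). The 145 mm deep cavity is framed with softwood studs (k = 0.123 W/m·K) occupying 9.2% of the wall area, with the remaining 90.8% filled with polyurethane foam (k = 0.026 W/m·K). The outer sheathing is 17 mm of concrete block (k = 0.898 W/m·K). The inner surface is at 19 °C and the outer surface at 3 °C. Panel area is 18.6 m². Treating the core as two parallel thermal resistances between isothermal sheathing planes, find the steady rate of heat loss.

Q ≈ 70.1 W

Sheathing layers in series; stud and cavity paths in parallel between them.
R_inner = 0.015/(0.201×18.6) = 0.004012 K/W
R_stud  = 0.145/(0.123×0.092×18.6) = 0.6889 K/W
R_cav   = 0.145/(0.026×0.908×18.6) = 0.3302 K/W
1/R_core = 1/R_stud + 1/R_cav → R_core = 0.2232 K/W
R_outer = 0.017/(0.898×18.6) = 0.001018 K/W
R_total = 0.2282 K/W
Q = ΔT/R_total = 16/0.2282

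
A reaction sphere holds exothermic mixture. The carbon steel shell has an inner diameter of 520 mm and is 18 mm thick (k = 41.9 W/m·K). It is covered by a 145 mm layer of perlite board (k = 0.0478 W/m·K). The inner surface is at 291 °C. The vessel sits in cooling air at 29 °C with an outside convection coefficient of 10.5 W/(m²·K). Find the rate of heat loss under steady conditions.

Q ≈ 125 W

Each spherical layer contributes R = (1/r_i − 1/r_o)/(4πk):
R_carbon steel shell = (1/0.26 − 1/0.278)/(4π×41.9) = 4.73×10^-4 K/W
R_perlite board = (1/0.278 − 1/0.423)/(4π×0.0478) = 2.053 K/W
R_outer film = 1/(h·4πr_o²) = 1/(10.5×4π×0.423²) = 0.04236 K/W
R_total = 2.096 K/W
Q = ΔT/R_total = 262/2.096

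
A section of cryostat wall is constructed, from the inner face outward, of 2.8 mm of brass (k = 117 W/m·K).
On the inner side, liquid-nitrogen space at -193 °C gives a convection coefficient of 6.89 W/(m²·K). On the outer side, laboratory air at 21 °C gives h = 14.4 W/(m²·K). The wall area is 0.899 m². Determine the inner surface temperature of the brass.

Using the resistance-network approach (series):
R_inner film = 1/(h_i·A) = 1/(6.89×0.899) = 0.1614 K/W
R_brass = L/(kA) = 0.0028/(117×0.899) = 2.662×10^-5 K/W
R_outer film = 1/(h_o·A) = 1/(14.4×0.899) = 0.07725 K/W
R_total = 0.2387 K/W;  Q = ΔT/R_total = 214/0.2387 = 896.5 W
T_interface = T_inner + Q·ΣR(inner→interface) = -193 + 896×0.1614

T ≈ -48.3 °C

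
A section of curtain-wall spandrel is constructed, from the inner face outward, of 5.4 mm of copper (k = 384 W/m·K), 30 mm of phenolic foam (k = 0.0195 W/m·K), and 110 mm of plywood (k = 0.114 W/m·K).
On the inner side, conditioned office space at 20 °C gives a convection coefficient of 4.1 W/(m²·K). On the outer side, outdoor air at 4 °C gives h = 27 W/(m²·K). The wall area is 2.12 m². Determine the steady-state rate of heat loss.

Q ≈ 12.2 W

Model the wall as resistances in series:
R_inner film = 1/(h_i·A) = 1/(4.1×2.12) = 0.115 K/W
R_copper = L/(kA) = 0.0054/(384×2.12) = 6.633×10^-6 K/W
R_phenolic foam = L/(kA) = 0.03/(0.0195×2.12) = 0.7257 K/W
R_plywood = L/(kA) = 0.11/(0.114×2.12) = 0.4551 K/W
R_outer film = 1/(h_o·A) = 1/(27×2.12) = 0.01747 K/W
R_total = 1.313 K/W
Q = ΔT / R_total = 16 / 1.313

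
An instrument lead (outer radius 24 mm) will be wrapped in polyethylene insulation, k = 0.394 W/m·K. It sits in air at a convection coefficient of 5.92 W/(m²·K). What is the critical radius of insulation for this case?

For a cylinder r_cr = k/h = 0.394/5.92
r_cr = 66.6 mm; since the bare radius (24 mm) is below r_cr, adding a thin layer of insulation will *increase* heat loss.

r_cr ≈ 66.6 mm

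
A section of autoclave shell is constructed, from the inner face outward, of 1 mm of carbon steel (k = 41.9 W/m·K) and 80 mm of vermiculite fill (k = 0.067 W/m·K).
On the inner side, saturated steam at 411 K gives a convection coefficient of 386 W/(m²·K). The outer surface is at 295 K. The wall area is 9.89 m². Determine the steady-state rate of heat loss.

Thermal resistances in series:
R_inner film = 1/(h_i·A) = 1/(386×9.89) = 2.619×10^-4 K/W
R_carbon steel = L/(kA) = 0.001/(41.9×9.89) = 2.413×10^-6 K/W
R_vermiculite fill = L/(kA) = 0.08/(0.067×9.89) = 0.1207 K/W
R_total = 0.121 K/W
Q = ΔT / R_total = 116 / 0.121

Q ≈ 959 W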